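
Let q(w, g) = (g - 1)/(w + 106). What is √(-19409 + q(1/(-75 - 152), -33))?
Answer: I*√11236671475687/24061 ≈ 139.32*I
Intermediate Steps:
q(w, g) = (-1 + g)/(106 + w)
√(-19409 + q(1/(-75 - 152), -33)) = √(-19409 + (-1 - 33)/(106 + 1/(-75 - 152))) = √(-19409 - 34/(106 + 1/(-227))) = √(-19409 - 34/(106 - 1/227)) = √(-19409 - 34/(24061/227)) = √(-19409 + (227/24061)*(-34)) = √(-19409 - 7718/24061) = √(-467007667/24061) = I*√11236671475687/24061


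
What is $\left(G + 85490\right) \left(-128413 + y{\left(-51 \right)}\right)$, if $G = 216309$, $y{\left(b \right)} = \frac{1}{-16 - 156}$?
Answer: $- \frac{6665845679563}{172} \approx -3.8755 \cdot 10^{10}$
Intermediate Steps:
$y{\left(b \right)} = - \frac{1}{172}$ ($y{\left(b \right)} = \frac{1}{-172} = - \frac{1}{172}$)
$\left(G + 85490\right) \left(-128413 + y{\left(-51 \right)}\right) = \left(216309 + 85490\right) \left(-128413 - \frac{1}{172}\right) = 301799 \left(- \frac{22087037}{172}\right) = - \frac{6665845679563}{172}$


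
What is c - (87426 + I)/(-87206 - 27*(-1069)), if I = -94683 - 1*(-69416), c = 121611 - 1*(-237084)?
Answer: 20927404544/58343 ≈ 3.5870e+5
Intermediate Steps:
c = 358695 (c = 121611 + 237084 = 358695)
I = -25267 (I = -94683 + 69416 = -25267)
c - (87426 + I)/(-87206 - 27*(-1069)) = 358695 - (87426 - 25267)/(-87206 - 27*(-1069)) = 358695 - 62159/(-87206 + 28863) = 358695 - 62159/(-58343) = 358695 - 62159*(-1)/58343 = 358695 - 1*(-62159/58343) = 358695 + 62159/58343 = 20927404544/58343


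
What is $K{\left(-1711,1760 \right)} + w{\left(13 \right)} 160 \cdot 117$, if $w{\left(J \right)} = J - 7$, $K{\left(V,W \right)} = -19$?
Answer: $112301$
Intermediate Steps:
$w{\left(J \right)} = -7 + J$ ($w{\left(J \right)} = J - 7 = -7 + J$)
$K{\left(-1711,1760 \right)} + w{\left(13 \right)} 160 \cdot 117 = -19 + \left(-7 + 13\right) 160 \cdot 117 = -19 + 6 \cdot 160 \cdot 117 = -19 + 960 \cdot 117 = -19 + 112320 = 112301$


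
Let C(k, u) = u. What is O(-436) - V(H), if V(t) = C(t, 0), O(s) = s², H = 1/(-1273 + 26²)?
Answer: 190096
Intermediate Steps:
H = -1/597 (H = 1/(-1273 + 676) = 1/(-597) = -1/597 ≈ -0.0016750)
V(t) = 0
O(-436) - V(H) = (-436)² - 1*0 = 190096 + 0 = 190096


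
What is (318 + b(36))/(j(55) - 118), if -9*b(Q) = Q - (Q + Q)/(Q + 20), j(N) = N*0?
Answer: -2199/826 ≈ -2.6622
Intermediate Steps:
j(N) = 0
b(Q) = -Q/9 + 2*Q/(9*(20 + Q)) (b(Q) = -(Q - (Q + Q)/(Q + 20))/9 = -(Q - 2*Q/(20 + Q))/9 = -Q/9 + 2*Q/(9*(20 + Q)))
(318 + b(36))/(j(55) - 118) = (318 - 1*36*(18 + 36)/(180 + 9*36))/(0 - 118) = (318 - 1*36*54/(180 + 324))/(-118) = (318 - 1*36*54/504)*(-1/118) = (318 - 1*36*1/504*54)*(-1/118) = (318 - 27/7)*(-1/118) = (2199/7)*(-1/118) = -2199/826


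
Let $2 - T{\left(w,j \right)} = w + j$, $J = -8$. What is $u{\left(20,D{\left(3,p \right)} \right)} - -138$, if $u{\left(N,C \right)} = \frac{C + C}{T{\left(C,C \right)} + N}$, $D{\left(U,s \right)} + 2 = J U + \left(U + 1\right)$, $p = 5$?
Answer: $\frac{412}{3} \approx 137.33$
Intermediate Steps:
$T{\left(w,j \right)} = 2 - j - w$ ($T{\left(w,j \right)} = 2 - \left(w + j\right) = 2 - \left(j + w\right) = 2 - j - w$)
$D{\left(U,s \right)} = -1 - 7 U$ ($D{\left(U,s \right)} = -2 - \left(-1 + 7 U\right) = -1 - 7 U$)
$u{\left(N,C \right)} = \frac{2 C}{2 + N - 2 C}$ ($u{\left(N,C \right)} = \frac{C + C}{\left(2 - C - C\right) + N} = \frac{2 C}{\left(2 - 2 C\right) + N} = \frac{2 C}{2 + N - 2 C}$)
$u{\left(20,D{\left(3,p \right)} \right)} - -138 = \frac{2 \left(-1 - 21\right)}{2 + 20 - 2 \left(-1 - 21\right)} - -138 = \frac{2 \left(-1 - 21\right)}{2 + 20 - 2 \left(-1 - 21\right)} + 138 = 2 \left(-22\right) \frac{1}{2 + 20 - -44} + 138 = 2 \left(-22\right) \frac{1}{2 + 20 + 44} + 138 = 2 \left(-22\right) \frac{1}{66} + 138 = - \frac{2}{3} + 138 = \frac{412}{3}$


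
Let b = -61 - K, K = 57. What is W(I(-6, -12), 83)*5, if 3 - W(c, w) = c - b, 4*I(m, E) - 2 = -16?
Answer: -1115/2 ≈ -557.50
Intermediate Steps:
I(m, E) = -7/2 (I(m, E) = ½ + (¼)*(-16) = ½ - 4 = -7/2)
b = -118 (b = -61 - 1*57 = -61 - 57 = -118)
W(c, w) = -115 - c (W(c, w) = 3 - (c - 1*(-118)) = 3 - (c + 118) = 3 - (118 + c) = 3 + (-118 - c) = -115 - c)
W(I(-6, -12), 83)*5 = (-115 - 1*(-7/2))*5 = (-115 + 7/2)*5 = -223/2*5 = -1115/2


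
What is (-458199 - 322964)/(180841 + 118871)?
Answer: -781163/299712 ≈ -2.6064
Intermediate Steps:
(-458199 - 322964)/(180841 + 118871) = -781163/299712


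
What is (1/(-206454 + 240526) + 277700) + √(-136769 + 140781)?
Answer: 9461794401/34072 + 2*√1003 ≈ 2.7776e+5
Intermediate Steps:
(1/(-206454 + 240526) + 277700) + √(-136769 + 140781) = (1/34072 + 277700) + √4012 = (1/34072 + 277700) + 2*√1003 = 9461794401/34072 + 2*√1003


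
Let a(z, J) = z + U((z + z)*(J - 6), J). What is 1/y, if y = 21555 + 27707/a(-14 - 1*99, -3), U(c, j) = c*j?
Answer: 6215/133936618 ≈ 4.6403e-5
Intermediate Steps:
a(z, J) = z + 2*J*z*(-6 + J) (a(z, J) = z + ((z + z)*(J - 6))*J = z + ((2*z)*(-6 + J))*J = z + (2*z*(-6 + J))*J = z + 2*J*z*(-6 + J))
y = 133936618/6215 (y = 21555 + 27707/(((-14 - 1*99)*(1 + 2*(-3)*(-6 - 3)))) = 21555 + 27707/(((-14 - 99)*(1 + 2*(-3)*(-9)))) = 21555 + 27707/((-113*(1 + 54))) = 21555 + 27707/((-113*55)) = 21555 + 27707/(-6215) = 21555 + 27707*(-1/6215) = 21555 - 27707/6215 = 133936618/6215 ≈ 21551.)
1/y = 1/(133936618/6215) = 6215/133936618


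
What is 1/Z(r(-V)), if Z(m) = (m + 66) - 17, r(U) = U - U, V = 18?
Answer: 1/49 ≈ 0.020408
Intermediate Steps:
r(U) = 0
Z(m) = 49 + m (Z(m) = (66 + m) - 17 = 49 + m)
1/Z(r(-V)) = 1/(49 + 0) = 1/49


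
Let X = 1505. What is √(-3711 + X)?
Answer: I*√2206 ≈ 46.968*I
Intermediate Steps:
√(-3711 + X) = √(-3711 + 1505) = √(-2206) = I*√2206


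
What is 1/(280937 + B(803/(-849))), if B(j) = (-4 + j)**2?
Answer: 720801/202517302138 ≈ 3.5592e-6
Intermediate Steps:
1/(280937 + B(803/(-849))) = 1/(280937 + (-4 + 803/(-849))**2) = 1/(280937 + (-4 + 803*(-1/849))**2) = 1/(280937 + (-4 - 803/849)**2) = 1/(280937 + (-4199/849)**2) = 1/(280937 + 17631601/720801) = 1/(202517302138/720801) = 720801/202517302138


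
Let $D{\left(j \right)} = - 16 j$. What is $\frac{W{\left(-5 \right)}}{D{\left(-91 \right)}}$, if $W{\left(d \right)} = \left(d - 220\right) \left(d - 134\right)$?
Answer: $\frac{31275}{1456} \approx 21.48$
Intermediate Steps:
$W{\left(d \right)} = \left(-220 + d\right) \left(-134 + d\right)$
$\frac{W{\left(-5 \right)}}{D{\left(-91 \right)}} = \frac{29480 + \left(-5\right)^{2} - -1770}{\left(-16\right) \left(-91\right)} = \frac{29480 + 25 + 1770}{1456} = 31275 \cdot \frac{1}{1456} = \frac{31275}{1456}$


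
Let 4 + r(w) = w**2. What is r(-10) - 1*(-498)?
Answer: 594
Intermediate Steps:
r(w) = -4 + w**2
r(-10) - 1*(-498) = (-4 + (-10)**2) - 1*(-498) = (-4 + 100) + 498 = 96 + 498 = 594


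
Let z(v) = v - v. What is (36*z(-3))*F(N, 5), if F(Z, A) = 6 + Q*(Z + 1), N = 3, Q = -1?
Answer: 0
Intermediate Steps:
z(v) = 0
F(Z, A) = 5 - Z (F(Z, A) = 6 - (Z + 1) = 6 - (1 + Z) = 6 + (-1 - Z) = 5 - Z)
(36*z(-3))*F(N, 5) = (36*0)*(5 - 1*3) = 0*(5 - 3) = 0*2 = 0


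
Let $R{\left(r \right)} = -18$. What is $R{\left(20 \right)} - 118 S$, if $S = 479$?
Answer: $-56540$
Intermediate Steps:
$R{\left(20 \right)} - 118 S = -18 - 56522 = -56540$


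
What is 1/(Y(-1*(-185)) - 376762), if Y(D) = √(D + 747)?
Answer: -188381/70974801856 - √233/70974801856 ≈ -2.6544e-6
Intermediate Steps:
Y(D) = √(747 + D)
1/(Y(-1*(-185)) - 376762) = 1/(√(747 - 1*(-185)) - 376762) = 1/(√(747 + 185) - 376762) = 1/(√932 - 376762) = 1/(2*√233 - 376762) = 1/(-376762 + 2*√233)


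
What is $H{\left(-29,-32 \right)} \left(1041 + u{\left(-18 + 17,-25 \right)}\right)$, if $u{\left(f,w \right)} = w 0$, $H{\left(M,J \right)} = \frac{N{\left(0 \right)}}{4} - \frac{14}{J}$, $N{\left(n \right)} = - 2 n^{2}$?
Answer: $\frac{7287}{16} \approx 455.44$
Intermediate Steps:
$H{\left(M,J \right)} = - \frac{14}{J}$ ($H{\left(M,J \right)} = \frac{\left(-2\right) 0^{2}}{4} - \frac{14}{J} = \left(-2\right) 0 \cdot \frac{1}{4} - \frac{14}{J} = 0 \cdot \frac{1}{4} - \frac{14}{J} = 0 - \frac{14}{J} = - \frac{14}{J}$)
$u{\left(f,w \right)} = 0$
$H{\left(-29,-32 \right)} \left(1041 + u{\left(-18 + 17,-25 \right)}\right) = - \frac{14}{-32} \left(1041 + 0\right) = \left(-14\right) \left(- \frac{1}{32}\right) 1041 = \frac{7}{16} \cdot 1041 = \frac{7287}{16}$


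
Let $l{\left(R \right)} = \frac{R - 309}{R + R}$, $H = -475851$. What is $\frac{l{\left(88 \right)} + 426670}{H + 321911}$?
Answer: $- \frac{75093699}{27093440} \approx -2.7717$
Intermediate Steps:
$l{\left(R \right)} = \frac{-309 + R}{2 R}$
$\frac{l{\left(88 \right)} + 426670}{H + 321911} = \frac{\frac{-309 + 88}{2 \cdot 88} + 426670}{-475851 + 321911} = \frac{\frac{1}{2} \cdot \frac{1}{88} \left(-221\right) + 426670}{-153940} = \left(- \frac{221}{176} + 426670\right) \left(- \frac{1}{153940}\right) = \frac{75093699}{176} \left(- \frac{1}{153940}\right) = - \frac{75093699}{27093440}$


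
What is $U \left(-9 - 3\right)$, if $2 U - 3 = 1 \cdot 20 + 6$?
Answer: $-174$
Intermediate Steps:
$U = \frac{29}{2}$ ($U = \frac{3}{2} + \frac{1 \cdot 20 + 6}{2} = \frac{3}{2} + \frac{20 + 6}{2} = \frac{3}{2} + \frac{1}{2} \cdot 26 = \frac{3}{2} + 13 = \frac{29}{2} \approx 14.5$)
$U \left(-9 - 3\right) = \frac{29 \left(-9 - 3\right)}{2} = \frac{29}{2} \left(-12\right) = -174$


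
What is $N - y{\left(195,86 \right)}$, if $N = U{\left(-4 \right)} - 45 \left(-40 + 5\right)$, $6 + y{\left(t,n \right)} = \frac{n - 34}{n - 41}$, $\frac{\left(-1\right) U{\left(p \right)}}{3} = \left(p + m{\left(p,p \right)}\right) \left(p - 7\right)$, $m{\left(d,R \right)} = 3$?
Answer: $\frac{69608}{45} \approx 1546.8$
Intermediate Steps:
$U{\left(p \right)} = - 3 \left(-7 + p\right) \left(3 + p\right)$ ($U{\left(p \right)} = - 3 \left(p + 3\right) \left(p - 7\right) = - 3 \left(3 + p\right) \left(-7 + p\right) = - 3 \left(-7 + p\right) \left(3 + p\right)$)
$y{\left(t,n \right)} = -6 + \frac{-34 + n}{-41 + n}$ ($y{\left(t,n \right)} = -6 + \frac{n - 34}{n - 41} = -6 + \frac{-34 + n}{-41 + n}$)
$N = 1542$ ($N = \left(63 - 3 \left(-4\right)^{2} + 12 \left(-4\right)\right) - 45 \left(-40 + 5\right) = \left(63 - 48 - 48\right) - -1575 = \left(63 - 48 - 48\right) + 1575 = -33 + 1575 = 1542$)
$N - y{\left(195,86 \right)} = 1542 - \frac{212 - 430}{-41 + 86} = 1542 - \frac{212 - 430}{45} = 1542 - \frac{1}{45} \left(-218\right) = 1542 - - \frac{218}{45} = 1542 + \frac{218}{45} = \frac{69608}{45}$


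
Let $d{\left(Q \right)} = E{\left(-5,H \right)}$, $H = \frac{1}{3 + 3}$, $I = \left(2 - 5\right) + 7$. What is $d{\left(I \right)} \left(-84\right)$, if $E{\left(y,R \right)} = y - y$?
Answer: $0$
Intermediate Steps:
$I = 4$ ($I = -3 + 7 = 4$)
$H = \frac{1}{6} \approx 0.16667$
$E{\left(y,R \right)} = 0$
$d{\left(Q \right)} = 0$
$d{\left(I \right)} \left(-84\right) = 0 \left(-84\right) = 0$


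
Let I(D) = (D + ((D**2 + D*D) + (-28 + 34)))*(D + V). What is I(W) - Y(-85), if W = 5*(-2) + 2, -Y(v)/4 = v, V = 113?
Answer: 12890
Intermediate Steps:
Y(v) = -4*v
W = -8 (W = -10 + 2 = -8)
I(D) = (113 + D)*(6 + D + 2*D**2) (I(D) = (D + ((D**2 + D*D) + (-28 + 34)))*(D + 113) = (D + ((D**2 + D**2) + 6))*(113 + D) = (D + (2*D**2 + 6))*(113 + D) = (D + (6 + 2*D**2))*(113 + D) = (6 + D + 2*D**2)*(113 + D) = (113 + D)*(6 + D + 2*D**2))
I(W) - Y(-85) = (678 + 2*(-8)**3 + 119*(-8) + 227*(-8)**2) - (-4)*(-85) = (678 + 2*(-512) - 952 + 227*64) - 1*340 = (678 - 1024 - 952 + 14528) - 340 = 13230 - 340 = 12890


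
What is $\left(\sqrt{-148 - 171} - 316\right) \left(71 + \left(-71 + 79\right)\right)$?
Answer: $-24964 + 79 i \sqrt{319} \approx -24964.0 + 1411.0 i$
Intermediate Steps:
$\left(\sqrt{-148 - 171} - 316\right) \left(71 + \left(-71 + 79\right)\right) = \left(\sqrt{-319} - 316\right) \left(71 + 8\right) = \left(i \sqrt{319} - 316\right) 79 = \left(-316 + i \sqrt{319}\right) 79 = -24964 + 79 i \sqrt{319}$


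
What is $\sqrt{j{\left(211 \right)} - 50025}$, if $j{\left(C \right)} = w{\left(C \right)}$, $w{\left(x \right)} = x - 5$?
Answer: $i \sqrt{49819} \approx 223.2 i$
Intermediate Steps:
$w{\left(x \right)} = -5 + x$ ($w{\left(x \right)} = x - 5 = -5 + x$)
$j{\left(C \right)} = -5 + C$
$\sqrt{j{\left(211 \right)} - 50025} = \sqrt{\left(-5 + 211\right) - 50025} = \sqrt{206 - 50025} = \sqrt{-49819} = i \sqrt{49819}$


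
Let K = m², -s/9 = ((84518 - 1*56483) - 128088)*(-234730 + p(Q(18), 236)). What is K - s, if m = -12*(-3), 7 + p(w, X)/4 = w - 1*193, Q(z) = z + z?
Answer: 211959680418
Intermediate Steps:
Q(z) = 2*z
p(w, X) = -800 + 4*w (p(w, X) = -28 + 4*(w - 1*193) = -28 + 4*(w - 193) = -28 + 4*(-193 + w) = -28 + (-772 + 4*w) = -800 + 4*w)
m = 36
s = -211959679122 (s = -9*((84518 - 1*56483) - 128088)*(-234730 + (-800 + 4*(2*18))) = -9*((84518 - 56483) - 128088)*(-234730 + (-800 + 4*36)) = -9*(28035 - 128088)*(-234730 + (-800 + 144)) = -(-900477)*(-234730 - 656) = -(-900477)*(-235386) = -9*23551075458 = -211959679122)
K = 1296 (K = 36² = 1296)
K - s = 1296 - 1*(-211959679122) = 1296 + 211959679122 = 211959680418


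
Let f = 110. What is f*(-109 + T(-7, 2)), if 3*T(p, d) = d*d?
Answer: -35530/3 ≈ -11843.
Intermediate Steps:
T(p, d) = d²/3 (T(p, d) = (d*d)/3 = d²/3)
f*(-109 + T(-7, 2)) = 110*(-109 + (⅓)*2²) = 110*(-109 + (⅓)*4) = 110*(-109 + 4/3) = 110*(-323/3) = -35530/3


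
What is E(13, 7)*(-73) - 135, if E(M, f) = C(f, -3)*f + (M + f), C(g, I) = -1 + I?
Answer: 449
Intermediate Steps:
E(M, f) = M - 3*f (E(M, f) = (-1 - 3)*f + (M + f) = -4*f + (M + f) = M - 3*f)
E(13, 7)*(-73) - 135 = (13 - 3*7)*(-73) - 135 = (13 - 21)*(-73) - 135 = -8*(-73) - 135 = 584 - 135 = 449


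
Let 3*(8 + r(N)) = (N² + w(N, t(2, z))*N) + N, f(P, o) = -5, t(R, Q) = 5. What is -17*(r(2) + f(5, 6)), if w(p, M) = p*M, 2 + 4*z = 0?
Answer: 221/3 ≈ 73.667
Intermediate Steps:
z = -½ (z = -½ + (¼)*0 = -½ + 0 = -½ ≈ -0.50000)
w(p, M) = M*p
r(N) = -8 + 2*N² + N/3 (r(N) = -8 + ((N² + (5*N)*N) + N)/3 = -8 + ((N² + 5*N²) + N)/3 = -8 + (6*N² + N)/3 = -8 + (N + 6*N²)/3 = -8 + (2*N² + N/3) = -8 + 2*N² + N/3)
-17*(r(2) + f(5, 6)) = -17*((-8 + 2*2² + (⅓)*2) - 5) = -17*((-8 + 2*4 + ⅔) - 5) = -17*((-8 + 8 + ⅔) - 5) = -17*(⅔ - 5) = -17*(-13/3) = 221/3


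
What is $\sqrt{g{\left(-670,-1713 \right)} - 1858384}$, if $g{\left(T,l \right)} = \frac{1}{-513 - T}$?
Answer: $\frac{i \sqrt{45807307059}}{157} \approx 1363.2 i$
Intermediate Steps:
$\sqrt{g{\left(-670,-1713 \right)} - 1858384} = \sqrt{- \frac{1}{513 - 670} - 1858384} = \sqrt{- \frac{1}{-157} - 1858384} = \sqrt{\left(-1\right) \left(- \frac{1}{157}\right) - 1858384} = \sqrt{\frac{1}{157} - 1858384} = \sqrt{- \frac{291766287}{157}} = \frac{i \sqrt{45807307059}}{157}$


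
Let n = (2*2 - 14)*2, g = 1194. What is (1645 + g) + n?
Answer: 2819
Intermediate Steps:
n = -20 (n = (4 - 14)*2 = -10*2 = -20)
(1645 + g) + n = (1645 + 1194) - 20 = 2839 - 20 = 2819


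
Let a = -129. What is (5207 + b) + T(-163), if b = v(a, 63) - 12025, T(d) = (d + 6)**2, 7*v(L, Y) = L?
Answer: 124688/7 ≈ 17813.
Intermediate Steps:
v(L, Y) = L/7
T(d) = (6 + d)**2
b = -84304/7 (b = (1/7)*(-129) - 12025 = -129/7 - 12025 = -84304/7 ≈ -12043.)
(5207 + b) + T(-163) = (5207 - 84304/7) + (6 - 163)**2 = -47855/7 + (-157)**2 = -47855/7 + 24649 = 124688/7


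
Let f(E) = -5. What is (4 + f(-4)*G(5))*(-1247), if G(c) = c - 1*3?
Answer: 7482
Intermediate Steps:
G(c) = -3 + c (G(c) = c - 3 = -3 + c)
(4 + f(-4)*G(5))*(-1247) = (4 - 5*(-3 + 5))*(-1247) = (4 - 5*2)*(-1247) = (4 - 10)*(-1247) = -6*(-1247) = 7482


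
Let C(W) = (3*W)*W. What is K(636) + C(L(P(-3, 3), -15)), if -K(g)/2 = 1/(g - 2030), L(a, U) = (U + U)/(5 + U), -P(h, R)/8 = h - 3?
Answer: 18820/697 ≈ 27.001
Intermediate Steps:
P(h, R) = 24 - 8*h (P(h, R) = -8*(h - 3) = -8*(-3 + h) = 24 - 8*h)
L(a, U) = 2*U/(5 + U) (L(a, U) = (2*U)/(5 + U) = 2*U/(5 + U))
C(W) = 3*W²
K(g) = -2/(-2030 + g) (K(g) = -2/(g - 2030) = -2/(-2030 + g))
K(636) + C(L(P(-3, 3), -15)) = -2/(-2030 + 636) + 3*(2*(-15)/(5 - 15))² = -2/(-1394) + 3*(2*(-15)/(-10))² = -2*(-1/1394) + 3*(2*(-15)*(-⅒))² = 1/697 + 3*3² = 1/697 + 3*9 = 1/697 + 27 = 18820/697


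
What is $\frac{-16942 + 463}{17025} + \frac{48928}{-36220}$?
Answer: $- \frac{23831143}{10277425} \approx -2.3188$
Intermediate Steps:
$\frac{-16942 + 463}{17025} + \frac{48928}{-36220} = \left(-16479\right) \frac{1}{17025} + 48928 \left(- \frac{1}{36220}\right) = - \frac{5493}{5675} - \frac{12232}{9055} = - \frac{23831143}{10277425}$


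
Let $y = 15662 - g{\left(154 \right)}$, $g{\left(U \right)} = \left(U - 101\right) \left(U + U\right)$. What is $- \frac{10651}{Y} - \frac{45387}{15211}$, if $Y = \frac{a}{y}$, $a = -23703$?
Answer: $- \frac{2642146123}{8793813} \approx -300.46$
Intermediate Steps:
$g{\left(U \right)} = 2 U \left(-101 + U\right)$ ($g{\left(U \right)} = \left(-101 + U\right) 2 U = 2 U \left(-101 + U\right)$)
$y = -662$ ($y = 15662 - 2 \cdot 154 \left(-101 + 154\right) = 15662 - 2 \cdot 154 \cdot 53 = 15662 - 16324 = -662$)
$Y = \frac{23703}{662}$ ($Y = - \frac{23703}{-662} = \left(-23703\right) \left(- \frac{1}{662}\right) = \frac{23703}{662} \approx 35.805$)
$- \frac{10651}{Y} - \frac{45387}{15211} = - \frac{10651}{\frac{23703}{662}} - \frac{45387}{15211} = \left(-10651\right) \frac{662}{23703} - \frac{1107}{371} = - \frac{7050962}{23703} - \frac{1107}{371} = - \frac{2642146123}{8793813}$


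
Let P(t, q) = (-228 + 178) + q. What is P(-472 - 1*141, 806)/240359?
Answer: 108/34337 ≈ 0.0031453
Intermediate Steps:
P(t, q) = -50 + q
P(-472 - 1*141, 806)/240359 = (-50 + 806)/240359 = 756*(1/240359) = 108/34337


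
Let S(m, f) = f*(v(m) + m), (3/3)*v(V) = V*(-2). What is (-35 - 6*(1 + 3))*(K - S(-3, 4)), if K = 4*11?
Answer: -1888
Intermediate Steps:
v(V) = -2*V (v(V) = V*(-2) = -2*V)
S(m, f) = -f*m (S(m, f) = f*(-2*m + m) = f*(-m) = -f*m)
K = 44
(-35 - 6*(1 + 3))*(K - S(-3, 4)) = (-35 - 6*(1 + 3))*(44 - (-1)*4*(-3)) = (-35 - 6*4)*(44 - 1*12) = (-35 - 24)*(44 - 12) = -59*32 = -1888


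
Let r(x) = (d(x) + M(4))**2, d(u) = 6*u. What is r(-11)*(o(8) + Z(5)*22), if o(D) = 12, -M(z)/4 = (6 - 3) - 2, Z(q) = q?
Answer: 597800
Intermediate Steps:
M(z) = -4 (M(z) = -4*((6 - 3) - 2) = -4*(3 - 2) = -4*1 = -4)
r(x) = (-4 + 6*x)**2 (r(x) = (6*x - 4)**2 = (-4 + 6*x)**2)
r(-11)*(o(8) + Z(5)*22) = (4*(-2 + 3*(-11))**2)*(12 + 5*22) = (4*(-2 - 33)**2)*(12 + 110) = (4*(-35)**2)*122 = (4*1225)*122 = 4900*122 = 597800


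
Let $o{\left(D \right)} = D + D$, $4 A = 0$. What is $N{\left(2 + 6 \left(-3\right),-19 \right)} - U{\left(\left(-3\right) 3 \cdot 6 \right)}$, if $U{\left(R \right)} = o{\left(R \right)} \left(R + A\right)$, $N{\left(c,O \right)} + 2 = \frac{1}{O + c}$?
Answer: $- \frac{204191}{35} \approx -5834.0$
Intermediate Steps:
$A = 0$ ($A = \frac{1}{4} \cdot 0 = 0$)
$o{\left(D \right)} = 2 D$
$N{\left(c,O \right)} = -2 + \frac{1}{O + c}$
$U{\left(R \right)} = 2 R^{2}$ ($U{\left(R \right)} = 2 R \left(R + 0\right) = 2 R R = 2 R^{2}$)
$N{\left(2 + 6 \left(-3\right),-19 \right)} - U{\left(\left(-3\right) 3 \cdot 6 \right)} = \frac{1 - -38 - 2 \left(2 + 6 \left(-3\right)\right)}{-19 + \left(2 + 6 \left(-3\right)\right)} - 2 \left(\left(-3\right) 3 \cdot 6\right)^{2} = \frac{1 + 38 - 2 \left(2 - 18\right)}{-19 + \left(2 - 18\right)} - 2 \left(\left(-9\right) 6\right)^{2} = \frac{1 + 38 - -32}{-19 - 16} - 2 \left(-54\right)^{2} = \frac{1 + 38 + 32}{-35} - 2 \cdot 2916 = \left(- \frac{1}{35}\right) 71 - 5832 = - \frac{71}{35} - 5832 = - \frac{204191}{35}$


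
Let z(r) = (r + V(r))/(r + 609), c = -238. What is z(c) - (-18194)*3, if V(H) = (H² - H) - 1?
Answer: 20306565/371 ≈ 54735.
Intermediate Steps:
V(H) = -1 + H² - H
z(r) = (-1 + r²)/(609 + r) (z(r) = (r + (-1 + r² - r))/(r + 609) = (-1 + r²)/(609 + r))
z(c) - (-18194)*3 = (-1 + (-238)²)/(609 - 238) - (-18194)*3 = (-1 + 56644)/371 - 1*(-54582) = (1/371)*56643 + 54582 = 56643/371 + 54582 = 20306565/371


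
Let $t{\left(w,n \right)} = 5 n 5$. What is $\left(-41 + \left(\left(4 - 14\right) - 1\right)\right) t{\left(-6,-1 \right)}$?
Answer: $1300$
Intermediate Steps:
$t{\left(w,n \right)} = 25 n$
$\left(-41 + \left(\left(4 - 14\right) - 1\right)\right) t{\left(-6,-1 \right)} = \left(-41 + \left(\left(4 - 14\right) - 1\right)\right) 25 \left(-1\right) = \left(-41 - 11\right) \left(-25\right) = \left(-52\right) \left(-25\right) = 1300$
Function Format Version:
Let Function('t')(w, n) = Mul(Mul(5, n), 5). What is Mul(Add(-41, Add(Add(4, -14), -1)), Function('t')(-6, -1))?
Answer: 1300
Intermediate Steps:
Function('t')(w, n) = Mul(25, n)
Mul(Add(-41, Add(Add(4, -14), -1)), Function('t')(-6, -1)) = Mul(Add(-41, Add(Add(4, -14), -1)), Mul(25, -1)) = Mul(Add(-41, Add(-10, -1)), -25) = Mul(Add(-41, -11), -25) = Mul(-52, -25) = 1300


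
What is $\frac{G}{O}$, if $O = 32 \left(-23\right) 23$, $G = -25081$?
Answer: $\frac{25081}{16928} \approx 1.4816$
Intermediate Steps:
$O = -16928$ ($O = \left(-736\right) 23 = -16928$)
$\frac{G}{O} = - \frac{25081}{-16928} = \left(-25081\right) \left(- \frac{1}{16928}\right) = \frac{25081}{16928}$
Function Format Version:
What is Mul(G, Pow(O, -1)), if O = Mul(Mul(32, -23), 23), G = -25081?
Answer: Rational(25081, 16928) ≈ 1.4816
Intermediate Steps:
O = -16928 (O = Mul(-736, 23) = -16928)
Mul(G, Pow(O, -1)) = Mul(-25081, Pow(-16928, -1)) = Mul(-25081, Rational(-1, 16928)) = Rational(25081, 16928)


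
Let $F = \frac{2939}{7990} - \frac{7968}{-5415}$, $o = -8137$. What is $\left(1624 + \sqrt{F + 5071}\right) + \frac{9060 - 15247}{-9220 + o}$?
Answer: $\frac{28193955}{17357} + \frac{\sqrt{116910055186430}}{151810} \approx 1695.6$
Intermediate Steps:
$F = \frac{5305267}{2884390}$ ($F = 2939 \cdot \frac{1}{7990} - - \frac{2656}{1805} = \frac{2939}{7990} + \frac{2656}{1805} = \frac{5305267}{2884390} \approx 1.8393$)
$\left(1624 + \sqrt{F + 5071}\right) + \frac{9060 - 15247}{-9220 + o} = \left(1624 + \sqrt{\frac{5305267}{2884390} + 5071}\right) + \frac{9060 - 15247}{-9220 - 8137} = \left(1624 + \sqrt{\frac{14632046957}{2884390}}\right) - \frac{6187}{-17357} = \left(1624 + \frac{\sqrt{116910055186430}}{151810}\right) - - \frac{6187}{17357} = \left(1624 + \frac{\sqrt{116910055186430}}{151810}\right) + \frac{6187}{17357} = \frac{28193955}{17357} + \frac{\sqrt{116910055186430}}{151810}$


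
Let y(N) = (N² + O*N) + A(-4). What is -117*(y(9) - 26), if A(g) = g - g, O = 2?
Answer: -8541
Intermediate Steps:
A(g) = 0
y(N) = N² + 2*N (y(N) = (N² + 2*N) + 0 = N² + 2*N)
-117*(y(9) - 26) = -117*(9*(2 + 9) - 26) = -117*(9*11 - 26) = -117*(99 - 26) = -117*73 = -8541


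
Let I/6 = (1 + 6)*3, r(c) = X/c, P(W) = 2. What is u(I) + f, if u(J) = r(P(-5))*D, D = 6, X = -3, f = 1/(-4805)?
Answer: -43246/4805 ≈ -9.0002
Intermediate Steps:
f = -1/4805 ≈ -0.00020812
r(c) = -3/c
I = 126 (I = 6*((1 + 6)*3) = 6*(7*3) = 6*21 = 126)
u(J) = -9 (u(J) = -3/2*6 = -9)
u(I) + f = -9 - 1/4805 = -43246/4805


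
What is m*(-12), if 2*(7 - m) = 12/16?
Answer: -159/2 ≈ -79.500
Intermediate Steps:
m = 53/8 (m = 7 - 6/16 = 7 - ½*¾ = 7 - 3/8 = 53/8 ≈ 6.6250)
m*(-12) = (53/8)*(-12) = -159/2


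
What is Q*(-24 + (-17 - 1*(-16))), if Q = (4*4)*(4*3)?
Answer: -4800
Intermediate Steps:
Q = 192 (Q = 16*12 = 192)
Q*(-24 + (-17 - 1*(-16))) = 192*(-24 + (-17 - 1*(-16))) = 192*(-24 + (-17 + 16)) = 192*(-24 - 1) = 192*(-25) = -4800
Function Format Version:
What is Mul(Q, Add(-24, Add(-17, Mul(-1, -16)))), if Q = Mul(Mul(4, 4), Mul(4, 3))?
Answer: -4800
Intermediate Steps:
Q = 192 (Q = Mul(16, 12) = 192)
Mul(Q, Add(-24, Add(-17, Mul(-1, -16)))) = Mul(192, Add(-24, Add(-17, Mul(-1, -16)))) = Mul(192, Add(-24, Add(-17, 16))) = Mul(192, Add(-24, -1)) = Mul(192, -25) = -4800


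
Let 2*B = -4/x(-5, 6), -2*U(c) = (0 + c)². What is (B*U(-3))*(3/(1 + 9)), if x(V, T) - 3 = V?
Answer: -27/20 ≈ -1.3500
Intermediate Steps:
U(c) = -c²/2 (U(c) = -(0 + c)²/2 = -c²/2)
x(V, T) = 3 + V
B = 1 (B = (-4/(3 - 5))/2 = (-4/(-2))/2 = (-4*(-½))/2 = (½)*2 = 1)
(B*U(-3))*(3/(1 + 9)) = (1*(-½*(-3)²))*(3/(1 + 9)) = (1*(-½*9))*(3/10) = (1*(-9/2))*((⅒)*3) = -9/2*3/10 = -27/20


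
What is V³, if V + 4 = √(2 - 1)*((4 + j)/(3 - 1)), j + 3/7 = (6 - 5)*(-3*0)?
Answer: -29791/2744 ≈ -10.857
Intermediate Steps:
j = -3/7 (j = -3/7 + (6 - 5)*(-3*0) = -3/7 + 1*0 = -3/7 + 0 = -3/7 ≈ -0.42857)
V = -31/14 (V = -4 + √(2 - 1)*((4 - 3/7)/(3 - 1)) = -4 + √1*((25/7)/2) = -4 + 1*((25/7)*(½)) = -4 + 1*(25/14) = -4 + 25/14 = -31/14 ≈ -2.2143)
V³ = (-31/14)³ = -29791/2744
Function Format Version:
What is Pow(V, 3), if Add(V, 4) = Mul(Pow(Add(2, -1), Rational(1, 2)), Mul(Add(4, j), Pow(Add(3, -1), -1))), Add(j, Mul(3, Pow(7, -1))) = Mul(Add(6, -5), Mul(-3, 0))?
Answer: Rational(-29791, 2744) ≈ -10.857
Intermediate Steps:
j = Rational(-3, 7) (j = Add(Rational(-3, 7), Mul(Add(6, -5), Mul(-3, 0))) = Add(Rational(-3, 7), Mul(1, 0)) = Add(Rational(-3, 7), 0) = Rational(-3, 7) ≈ -0.42857)
V = Rational(-31, 14) (V = Add(-4, Mul(Pow(Add(2, -1), Rational(1, 2)), Mul(Add(4, Rational(-3, 7)), Pow(Add(3, -1), -1)))) = Add(-4, Mul(Pow(1, Rational(1, 2)), Mul(Rational(25, 7), Pow(2, -1)))) = Add(-4, Mul(1, Mul(Rational(25, 7), Rational(1, 2)))) = Add(-4, Mul(1, Rational(25, 14))) = Add(-4, Rational(25, 14)) = Rational(-31, 14) ≈ -2.2143)
Pow(V, 3) = Pow(Rational(-31, 14), 3) = Rational(-29791, 2744)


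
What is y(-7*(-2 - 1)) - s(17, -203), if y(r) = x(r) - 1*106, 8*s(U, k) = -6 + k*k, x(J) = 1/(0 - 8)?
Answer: -10513/2 ≈ -5256.5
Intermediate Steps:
x(J) = -⅛ (x(J) = 1/(-8) = -⅛)
s(U, k) = -¾ + k²/8 (s(U, k) = (-6 + k*k)/8 = (-6 + k²)/8 = -¾ + k²/8)
y(r) = -849/8 (y(r) = -⅛ - 1*106 = -⅛ - 106 = -849/8)
y(-7*(-2 - 1)) - s(17, -203) = -849/8 - (-¾ + (⅛)*(-203)²) = -849/8 - (-¾ + (⅛)*41209) = -849/8 - (-¾ + 41209/8) = -849/8 - 1*41203/8 = -849/8 - 41203/8 = -10513/2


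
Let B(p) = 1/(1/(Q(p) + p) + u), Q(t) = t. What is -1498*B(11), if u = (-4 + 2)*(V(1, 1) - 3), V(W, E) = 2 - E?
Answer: -32956/89 ≈ -370.29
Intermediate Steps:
u = 4 (u = (-4 + 2)*((2 - 1*1) - 3) = -2*((2 - 1) - 3) = -2*(1 - 3) = -2*(-2) = 4)
B(p) = 1/(4 + 1/(2*p)) (B(p) = 1/(1/(p + p) + 4) = 1/(1/(2*p) + 4) = 1/(4 + 1/(2*p)))
-1498*B(11) = -2996*11/(1 + 8*11) = -2996*11/(1 + 88) = -2996*11/89 = -1498*22/89 = -32956/89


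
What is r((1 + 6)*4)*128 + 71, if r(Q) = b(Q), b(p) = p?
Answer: 3655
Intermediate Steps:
r(Q) = Q
r((1 + 6)*4)*128 + 71 = ((1 + 6)*4)*128 + 71 = (7*4)*128 + 71 = 28*128 + 71 = 3584 + 71 = 3655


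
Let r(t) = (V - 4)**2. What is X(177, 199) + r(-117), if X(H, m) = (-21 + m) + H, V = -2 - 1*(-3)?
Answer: 364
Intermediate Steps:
V = 1 (V = -2 + 3 = 1)
X(H, m) = -21 + H + m
r(t) = 9 (r(t) = (1 - 4)**2 = (-3)**2 = 9)
X(177, 199) + r(-117) = (-21 + 177 + 199) + 9 = 355 + 9 = 364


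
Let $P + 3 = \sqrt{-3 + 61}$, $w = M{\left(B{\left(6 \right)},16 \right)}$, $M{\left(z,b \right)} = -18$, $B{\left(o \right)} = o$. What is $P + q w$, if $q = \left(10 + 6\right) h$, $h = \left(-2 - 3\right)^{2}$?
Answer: $-7203 + \sqrt{58} \approx -7195.4$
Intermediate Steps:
$h = 25$ ($h = \left(-5\right)^{2} = 25$)
$w = -18$
$q = 400$ ($q = \left(10 + 6\right) 25 = 16 \cdot 25 = 400$)
$P = -3 + \sqrt{58}$ ($P = -3 + \sqrt{-3 + 61} = -3 + \sqrt{58} \approx 4.6158$)
$P + q w = \left(-3 + \sqrt{58}\right) + 400 \left(-18\right) = \left(-3 + \sqrt{58}\right) - 7200 = -7203 + \sqrt{58}$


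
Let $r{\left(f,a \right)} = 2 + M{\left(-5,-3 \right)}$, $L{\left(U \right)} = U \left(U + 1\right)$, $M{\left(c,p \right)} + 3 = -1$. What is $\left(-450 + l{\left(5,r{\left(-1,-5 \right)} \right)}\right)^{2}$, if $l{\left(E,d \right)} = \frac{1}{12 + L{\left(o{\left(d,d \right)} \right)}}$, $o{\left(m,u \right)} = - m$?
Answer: $\frac{65593801}{324} \approx 2.0245 \cdot 10^{5}$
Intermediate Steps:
$M{\left(c,p \right)} = -4$ ($M{\left(c,p \right)} = -3 - 1 = -4$)
$L{\left(U \right)} = U \left(1 + U\right)$
$r{\left(f,a \right)} = -2$ ($r{\left(f,a \right)} = 2 - 4 = -2$)
$l{\left(E,d \right)} = \frac{1}{12 - d \left(1 - d\right)}$ ($l{\left(E,d \right)} = \frac{1}{12 + - d \left(1 - d\right)} = \frac{1}{12 - d \left(1 - d\right)}$)
$\left(-450 + l{\left(5,r{\left(-1,-5 \right)} \right)}\right)^{2} = \left(-450 + \frac{1}{12 - 2 \left(-1 - 2\right)}\right)^{2} = \left(-450 + \frac{1}{12 - -6}\right)^{2} = \left(-450 + \frac{1}{12 + 6}\right)^{2} = \left(-450 + \frac{1}{18}\right)^{2} = \left(- \frac{8099}{18}\right)^{2} = \frac{65593801}{324}$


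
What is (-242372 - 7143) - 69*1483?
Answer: -351842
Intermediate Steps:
(-242372 - 7143) - 69*1483 = -249515 - 102327 = -351842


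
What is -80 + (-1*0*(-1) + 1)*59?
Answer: -21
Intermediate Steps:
-80 + (-1*0*(-1) + 1)*59 = -80 + (0*(-1) + 1)*59 = -80 + (0 + 1)*59 = -80 + 1*59 = -80 + 59 = -21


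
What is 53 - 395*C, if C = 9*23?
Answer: -81712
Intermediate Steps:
C = 207
53 - 395*C = 53 - 395*207 = 53 - 81765 = -81712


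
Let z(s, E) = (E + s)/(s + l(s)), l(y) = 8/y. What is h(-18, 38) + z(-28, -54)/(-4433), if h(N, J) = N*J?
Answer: -300185315/438867 ≈ -684.00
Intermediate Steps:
h(N, J) = J*N
z(s, E) = (E + s)/(s + 8/s)
h(-18, 38) + z(-28, -54)/(-4433) = 38*(-18) - 28*(-54 - 28)/(8 + (-28)²)/(-4433) = -684 - 28*(-82)/(8 + 784)*(-1/4433) = -684 - 28*(-82)/792*(-1/4433) = -684 - 28*1/792*(-82)*(-1/4433) = -684 + (287/99)*(-1/4433) = -684 - 287/438867 = -300185315/438867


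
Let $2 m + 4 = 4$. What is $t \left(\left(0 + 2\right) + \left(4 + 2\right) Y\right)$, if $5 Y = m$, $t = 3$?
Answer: $6$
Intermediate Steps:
$m = 0$ ($m = -2 + \frac{1}{2} \cdot 4 = -2 + 2 = 0$)
$Y = 0$ ($Y = \frac{1}{5} \cdot 0 = 0$)
$t \left(\left(0 + 2\right) + \left(4 + 2\right) Y\right) = 3 \left(\left(0 + 2\right) + \left(4 + 2\right) 0\right) = 3 \left(2 + 6 \cdot 0\right) = 3 \left(2 + 0\right) = 3 \cdot 2 = 6$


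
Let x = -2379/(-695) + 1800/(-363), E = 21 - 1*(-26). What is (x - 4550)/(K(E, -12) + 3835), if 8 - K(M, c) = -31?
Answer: -382761391/325784030 ≈ -1.1749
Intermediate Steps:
E = 47 (E = 21 + 26 = 47)
K(M, c) = 39 (K(M, c) = 8 - 1*(-31) = 8 + 31 = 39)
x = -129141/84095 (x = -2379*(-1/695) + 1800*(-1/363) = 2379/695 - 600/121 = -129141/84095 ≈ -1.5357)
(x - 4550)/(K(E, -12) + 3835) = (-129141/84095 - 4550)/(39 + 3835) = -382761391/84095/3874 = -382761391/84095*1/3874 = -382761391/325784030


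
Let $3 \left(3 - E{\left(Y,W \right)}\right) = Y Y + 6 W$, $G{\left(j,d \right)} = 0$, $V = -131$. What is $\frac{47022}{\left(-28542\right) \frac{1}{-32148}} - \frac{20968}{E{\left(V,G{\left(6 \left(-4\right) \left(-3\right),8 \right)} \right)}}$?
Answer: $\frac{8062762305}{152224} \approx 52966.0$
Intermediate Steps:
$E{\left(Y,W \right)} = 3 - 2 W - \frac{Y^{2}}{3}$ ($E{\left(Y,W \right)} = 3 - \frac{Y Y + 6 W}{3} = 3 - \frac{Y^{2} + 6 W}{3} = 3 - \left(2 W + \frac{Y^{2}}{3}\right) = 3 - 2 W - \frac{Y^{2}}{3}$)
$\frac{47022}{\left(-28542\right) \frac{1}{-32148}} - \frac{20968}{E{\left(V,G{\left(6 \left(-4\right) \left(-3\right),8 \right)} \right)}} = \frac{47022}{\left(-28542\right) \frac{1}{-32148}} - \frac{20968}{3 - 0 - \frac{\left(-131\right)^{2}}{3}} = \frac{47022}{\left(-28542\right) \left(- \frac{1}{32148}\right)} - \frac{20968}{3 + 0 - \frac{17161}{3}} = \frac{47022}{\frac{4757}{5358}} - \frac{20968}{3 + 0 - \frac{17161}{3}} = 47022 \cdot \frac{5358}{4757} - \frac{20968}{- \frac{17152}{3}} = \frac{251943876}{4757} - - \frac{7863}{2144} = \frac{251943876}{4757} + \frac{7863}{2144} = \frac{8062762305}{152224}$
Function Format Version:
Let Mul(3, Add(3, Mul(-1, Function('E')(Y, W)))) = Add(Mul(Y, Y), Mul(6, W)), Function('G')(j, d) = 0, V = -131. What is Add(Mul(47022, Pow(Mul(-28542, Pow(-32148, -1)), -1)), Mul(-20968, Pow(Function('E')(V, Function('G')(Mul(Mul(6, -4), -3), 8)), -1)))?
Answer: Rational(8062762305, 152224) ≈ 52966.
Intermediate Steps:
Function('E')(Y, W) = Add(3, Mul(-2, W), Mul(Rational(-1, 3), Pow(Y, 2))) (Function('E')(Y, W) = Add(3, Mul(Rational(-1, 3), Add(Mul(Y, Y), Mul(6, W)))) = Add(3, Mul(Rational(-1, 3), Add(Pow(Y, 2), Mul(6, W)))) = Add(3, Add(Mul(-2, W), Mul(Rational(-1, 3), Pow(Y, 2)))) = Add(3, Mul(-2, W), Mul(Rational(-1, 3), Pow(Y, 2))))
Add(Mul(47022, Pow(Mul(-28542, Pow(-32148, -1)), -1)), Mul(-20968, Pow(Function('E')(V, Function('G')(Mul(Mul(6, -4), -3), 8)), -1))) = Add(Mul(47022, Pow(Mul(-28542, Pow(-32148, -1)), -1)), Mul(-20968, Pow(Add(3, Mul(-2, 0), Mul(Rational(-1, 3), Pow(-131, 2))), -1))) = Add(Mul(47022, Pow(Mul(-28542, Rational(-1, 32148)), -1)), Mul(-20968, Pow(Add(3, 0, Mul(Rational(-1, 3), 17161)), -1))) = Add(Mul(47022, Pow(Rational(4757, 5358), -1)), Mul(-20968, Pow(Add(3, 0, Rational(-17161, 3)), -1))) = Add(Mul(47022, Rational(5358, 4757)), Mul(-20968, Pow(Rational(-17152, 3), -1))) = Add(Rational(251943876, 4757), Mul(-20968, Rational(-3, 17152))) = Add(Rational(251943876, 4757), Rational(7863, 2144)) = Rational(8062762305, 152224)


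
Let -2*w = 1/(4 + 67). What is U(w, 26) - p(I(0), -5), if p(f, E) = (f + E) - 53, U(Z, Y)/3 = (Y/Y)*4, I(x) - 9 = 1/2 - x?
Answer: 121/2 ≈ 60.500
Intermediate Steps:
w = -1/142 (w = -1/(2*(4 + 67)) = -½/71 = -½*1/71 = -1/142 ≈ -0.0070423)
I(x) = 19/2 - x (I(x) = 9 + (1/2 - x) = 9 + (½ - x) = 19/2 - x)
U(Z, Y) = 12 (U(Z, Y) = 3*((Y/Y)*4) = 3*(1*4) = 3*4 = 12)
p(f, E) = -53 + E + f (p(f, E) = (E + f) - 53 = -53 + E + f)
U(w, 26) - p(I(0), -5) = 12 - (-53 - 5 + (19/2 - 1*0)) = 12 - (-53 - 5 + (19/2 + 0)) = 12 - (-53 - 5 + 19/2) = 12 - 1*(-97/2) = 12 + 97/2 = 121/2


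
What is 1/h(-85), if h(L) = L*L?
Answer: 1/7225 ≈ 0.00013841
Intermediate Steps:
h(L) = L²
1/h(-85) = 1/((-85)²) = 1/7225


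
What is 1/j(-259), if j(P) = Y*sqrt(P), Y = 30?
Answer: -I*sqrt(259)/7770 ≈ -0.0020712*I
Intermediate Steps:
j(P) = 30*sqrt(P)
1/j(-259) = 1/(30*sqrt(-259)) = 1/(30*(I*sqrt(259))) = 1/(30*I*sqrt(259)) = -I*sqrt(259)/7770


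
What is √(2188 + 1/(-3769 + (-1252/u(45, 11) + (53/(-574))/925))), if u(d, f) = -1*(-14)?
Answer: √54336137602480727618/157587131 ≈ 46.776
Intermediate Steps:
u(d, f) = 14
√(2188 + 1/(-3769 + (-1252/u(45, 11) + (53/(-574))/925))) = √(2188 + 1/(-3769 + (-1252/14 + (53/(-574))/925))) = √(2188 + 1/(-3769 + (-1252*1/14 + (53*(-1/574))*(1/925)))) = √(2188 + 1/(-3769 + (-626/7 - 53/574*1/925))) = √(2188 + 1/(-3769 + (-626/7 - 53/530950))) = √(2188 + 1/(-3769 - 47482153/530950)) = √(2188 + 1/(-2048632703/530950)) = √(2188 - 530950/2048632703) = √(4482407823214/2048632703) = √54336137602480727618/157587131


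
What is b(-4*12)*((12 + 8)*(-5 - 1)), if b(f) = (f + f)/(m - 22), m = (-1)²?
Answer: -3840/7 ≈ -548.57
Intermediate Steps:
m = 1
b(f) = -2*f/21 (b(f) = (f + f)/(1 - 22) = (2*f)/(-21) = (2*f)*(-1/21) = -2*f/21)
b(-4*12)*((12 + 8)*(-5 - 1)) = (-(-8)*12/21)*((12 + 8)*(-5 - 1)) = (-2/21*(-48))*(20*(-6)) = (32/7)*(-120) = -3840/7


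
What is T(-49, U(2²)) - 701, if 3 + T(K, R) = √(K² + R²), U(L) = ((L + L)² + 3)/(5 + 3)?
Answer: -704 + √158153/8 ≈ -654.29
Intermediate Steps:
U(L) = 3/8 + L²/2 (U(L) = ((2*L)² + 3)/8 = (4*L² + 3)*(⅛) = (3 + 4*L²)*(⅛) = 3/8 + L²/2)
T(K, R) = -3 + √(K² + R²)
T(-49, U(2²)) - 701 = (-3 + √((-49)² + (3/8 + (2²)²/2)²)) - 701 = (-3 + √(2401 + (3/8 + (½)*4²)²)) - 701 = (-3 + √(2401 + (3/8 + (½)*16)²)) - 701 = (-3 + √(2401 + (3/8 + 8)²)) - 701 = (-3 + √(2401 + (67/8)²)) - 701 = (-3 + √(2401 + 4489/64)) - 701 = (-3 + √(158153/64)) - 701 = (-3 + √158153/8) - 701 = -704 + √158153/8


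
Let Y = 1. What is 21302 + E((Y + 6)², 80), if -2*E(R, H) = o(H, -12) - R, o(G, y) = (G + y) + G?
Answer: 42505/2 ≈ 21253.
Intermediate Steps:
o(G, y) = y + 2*G
E(R, H) = 6 + R/2 - H (E(R, H) = -((-12 + 2*H) - R)/2 = -(-12 - R + 2*H)/2 = 6 + R/2 - H)
21302 + E((Y + 6)², 80) = 21302 + (6 + (1 + 6)²/2 - 1*80) = 21302 + (6 + (½)*7² - 80) = 21302 + (6 + (½)*49 - 80) = 21302 + (6 + 49/2 - 80) = 21302 - 99/2 = 42505/2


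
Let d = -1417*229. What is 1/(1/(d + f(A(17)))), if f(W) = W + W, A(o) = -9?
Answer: -324511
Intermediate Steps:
f(W) = 2*W
d = -324493
1/(1/(d + f(A(17)))) = 1/(1/(-324493 + 2*(-9))) = 1/(1/(-324493 - 18)) = 1/(1/(-324511)) = 1/(-1/324511) = -324511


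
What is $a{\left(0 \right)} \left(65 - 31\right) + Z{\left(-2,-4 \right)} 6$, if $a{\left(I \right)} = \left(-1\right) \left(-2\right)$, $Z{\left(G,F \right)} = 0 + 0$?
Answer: $68$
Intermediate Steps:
$Z{\left(G,F \right)} = 0$
$a{\left(I \right)} = 2$
$a{\left(0 \right)} \left(65 - 31\right) + Z{\left(-2,-4 \right)} 6 = 2 \left(65 - 31\right) + 0 \cdot 6 = 2 \cdot 34 + 0 = 68 + 0 = 68$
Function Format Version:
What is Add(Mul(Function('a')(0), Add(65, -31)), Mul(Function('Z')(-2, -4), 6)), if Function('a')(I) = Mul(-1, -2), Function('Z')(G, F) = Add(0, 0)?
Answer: 68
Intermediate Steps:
Function('Z')(G, F) = 0
Function('a')(I) = 2
Add(Mul(Function('a')(0), Add(65, -31)), Mul(Function('Z')(-2, -4), 6)) = Add(Mul(2, Add(65, -31)), Mul(0, 6)) = Add(Mul(2, 34), 0) = Add(68, 0) = 68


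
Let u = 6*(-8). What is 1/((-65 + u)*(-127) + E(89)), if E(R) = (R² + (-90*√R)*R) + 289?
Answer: -22561/5201250179 - 8010*√89/5201250179 ≈ -1.8866e-5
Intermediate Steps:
u = -48
E(R) = 289 + R² - 90*R^(3/2) (E(R) = (R² - 90*R^(3/2)) + 289 = 289 + R² - 90*R^(3/2))
1/((-65 + u)*(-127) + E(89)) = 1/((-65 - 48)*(-127) + (289 + 89² - 8010*√89)) = 1/(-113*(-127) + (289 + 7921 - 8010*√89)) = 1/(14351 + (289 + 7921 - 8010*√89)) = 1/(14351 + (8210 - 8010*√89)) = 1/(22561 - 8010*√89)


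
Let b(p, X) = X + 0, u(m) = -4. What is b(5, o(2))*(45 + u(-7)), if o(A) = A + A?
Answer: 164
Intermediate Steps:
o(A) = 2*A
b(p, X) = X
b(5, o(2))*(45 + u(-7)) = (2*2)*(45 - 4) = 4*41 = 164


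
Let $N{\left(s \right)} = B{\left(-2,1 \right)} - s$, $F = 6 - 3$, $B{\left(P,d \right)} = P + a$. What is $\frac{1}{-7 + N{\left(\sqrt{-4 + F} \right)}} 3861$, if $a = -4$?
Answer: $- \frac{50193}{170} + \frac{3861 i}{170} \approx -295.25 + 22.712 i$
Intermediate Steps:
$B{\left(P,d \right)} = -4 + P$ ($B{\left(P,d \right)} = P - 4 = -4 + P$)
$F = 3$
$N{\left(s \right)} = -6 - s$ ($N{\left(s \right)} = \left(-4 - 2\right) - s = -6 - s$)
$\frac{1}{-7 + N{\left(\sqrt{-4 + F} \right)}} 3861 = \frac{1}{-7 - \left(6 + \sqrt{-4 + 3}\right)} 3861 = \frac{1}{-7 - \left(6 + \sqrt{-1}\right)} 3861 = \frac{1}{-7 - \left(6 + i\right)} 3861 = \frac{1}{-13 - i} 3861 = \frac{-13 + i}{170} \cdot 3861 = \frac{3861 \left(-13 + i\right)}{170}$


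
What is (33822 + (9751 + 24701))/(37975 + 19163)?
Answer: 11379/9523 ≈ 1.1949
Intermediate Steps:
(33822 + (9751 + 24701))/(37975 + 19163) = (33822 + 34452)/57138 = 68274*(1/57138) = 11379/9523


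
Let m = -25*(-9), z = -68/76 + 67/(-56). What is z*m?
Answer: -500625/1064 ≈ -470.51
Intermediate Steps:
z = -2225/1064 (z = -68*1/76 + 67*(-1/56) = -17/19 - 67/56 = -2225/1064 ≈ -2.0912)
m = 225
z*m = -2225/1064*225 = -500625/1064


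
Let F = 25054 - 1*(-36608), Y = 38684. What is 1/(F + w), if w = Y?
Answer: 1/100346 ≈ 9.9655e-6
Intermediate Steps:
w = 38684
F = 61662 (F = 25054 + 36608 = 61662)
1/(F + w) = 1/(61662 + 38684) = 1/100346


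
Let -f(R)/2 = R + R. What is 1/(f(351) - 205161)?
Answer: -1/206565 ≈ -4.8411e-6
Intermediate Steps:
f(R) = -4*R (f(R) = -2*(R + R) = -4*R)
1/(f(351) - 205161) = 1/(-4*351 - 205161) = 1/(-1404 - 205161) = 1/(-206565) = -1/206565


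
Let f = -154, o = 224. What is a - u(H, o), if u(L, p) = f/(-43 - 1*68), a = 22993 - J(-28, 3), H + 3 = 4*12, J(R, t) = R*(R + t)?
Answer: 2474369/111 ≈ 22292.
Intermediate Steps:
H = 45 (H = -3 + 4*12 = -3 + 48 = 45)
a = 22293 (a = 22993 - (-28)*(-28 + 3) = 22993 - (-28)*(-25) = 22993 - 1*700 = 22993 - 700 = 22293)
u(L, p) = 154/111 (u(L, p) = -154/(-43 - 1*68) = -154/(-43 - 68) = -154/(-111) = -154*(-1/111) = 154/111)
a - u(H, o) = 22293 - 1*154/111 = 22293 - 154/111 = 2474369/111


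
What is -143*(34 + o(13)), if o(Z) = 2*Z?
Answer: -8580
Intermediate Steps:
-143*(34 + o(13)) = -143*(34 + 2*13) = -143*(34 + 26) = -143*60 = -8580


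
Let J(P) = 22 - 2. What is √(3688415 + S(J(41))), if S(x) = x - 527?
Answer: 2*√921977 ≈ 1920.4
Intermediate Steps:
J(P) = 20
S(x) = -527 + x
√(3688415 + S(J(41))) = √(3688415 + (-527 + 20)) = √(3688415 - 507) = √3687908 = 2*√921977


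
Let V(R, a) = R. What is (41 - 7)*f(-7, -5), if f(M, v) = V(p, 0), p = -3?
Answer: -102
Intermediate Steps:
f(M, v) = -3
(41 - 7)*f(-7, -5) = (41 - 7)*(-3) = 34*(-3) = -102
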